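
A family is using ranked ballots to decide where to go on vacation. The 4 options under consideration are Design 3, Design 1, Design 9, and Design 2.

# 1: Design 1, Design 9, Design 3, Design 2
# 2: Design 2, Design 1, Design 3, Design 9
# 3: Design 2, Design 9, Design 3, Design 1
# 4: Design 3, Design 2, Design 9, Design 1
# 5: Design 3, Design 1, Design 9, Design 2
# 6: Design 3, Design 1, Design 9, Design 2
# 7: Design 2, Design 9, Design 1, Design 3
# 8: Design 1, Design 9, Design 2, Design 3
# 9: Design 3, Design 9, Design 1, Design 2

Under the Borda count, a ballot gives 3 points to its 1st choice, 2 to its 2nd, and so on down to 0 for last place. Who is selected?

Design 3

Borda scores:
  Design 3: 1 + 1 + 1 + 3 + 3 + 3 + 0 + 0 + 3 = 15
  Design 1: 3 + 2 + 0 + 0 + 2 + 2 + 1 + 3 + 1 = 14
  Design 9: 2 + 0 + 2 + 1 + 1 + 1 + 2 + 2 + 2 = 13
  Design 2: 0 + 3 + 3 + 2 + 0 + 0 + 3 + 1 + 0 = 12
Design 3 has the highest total.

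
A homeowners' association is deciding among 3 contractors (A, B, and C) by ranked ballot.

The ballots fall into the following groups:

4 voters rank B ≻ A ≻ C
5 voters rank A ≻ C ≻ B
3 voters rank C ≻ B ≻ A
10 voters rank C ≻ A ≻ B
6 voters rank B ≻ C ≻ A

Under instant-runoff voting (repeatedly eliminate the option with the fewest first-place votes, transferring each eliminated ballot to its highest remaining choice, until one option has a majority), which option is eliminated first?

A

Round 1: C 13, B 10, A 5. A has the fewest and is eliminated.
Round 2: C 18, B 10. C has a majority.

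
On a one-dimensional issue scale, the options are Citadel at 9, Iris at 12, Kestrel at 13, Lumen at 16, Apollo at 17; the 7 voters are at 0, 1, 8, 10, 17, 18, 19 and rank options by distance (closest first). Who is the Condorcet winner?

Citadel

With single-peaked preferences on a line, the Condorcet winner is the candidate closest to the median voter.
The median voter (position 10) is closest to Citadel at 9.
Check: Citadel vs Lumen — voters closer to Citadel: 4 of 7.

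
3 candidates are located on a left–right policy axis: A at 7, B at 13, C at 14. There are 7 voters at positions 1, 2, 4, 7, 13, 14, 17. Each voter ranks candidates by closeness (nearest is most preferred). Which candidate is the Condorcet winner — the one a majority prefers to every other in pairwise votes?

A

With single-peaked preferences on a line, the Condorcet winner is the candidate closest to the median voter.
The median voter (position 7) is closest to A at 7.
Check: A vs B — voters closer to A: 4 of 7.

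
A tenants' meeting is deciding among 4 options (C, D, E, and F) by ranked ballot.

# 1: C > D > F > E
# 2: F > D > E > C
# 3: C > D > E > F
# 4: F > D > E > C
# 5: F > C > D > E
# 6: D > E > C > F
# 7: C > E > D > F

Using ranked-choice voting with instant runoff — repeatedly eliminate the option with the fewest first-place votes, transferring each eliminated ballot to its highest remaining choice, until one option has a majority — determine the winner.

C

Round 1: C 3, F 3, D 1, E 0. E has the fewest and is eliminated.
Round 2: C 3, F 3, D 1. D has the fewest and is eliminated.
Round 3: C 4, F 3. C has a majority.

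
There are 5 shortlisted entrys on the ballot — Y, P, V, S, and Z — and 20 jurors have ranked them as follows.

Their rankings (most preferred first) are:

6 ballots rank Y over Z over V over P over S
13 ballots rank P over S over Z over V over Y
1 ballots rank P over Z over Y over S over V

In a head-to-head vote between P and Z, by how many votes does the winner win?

8

Ballots ranking P above Z: 13+1 = 14.
Ballots ranking Z above P: 6.
P wins 14–6, a margin of 8.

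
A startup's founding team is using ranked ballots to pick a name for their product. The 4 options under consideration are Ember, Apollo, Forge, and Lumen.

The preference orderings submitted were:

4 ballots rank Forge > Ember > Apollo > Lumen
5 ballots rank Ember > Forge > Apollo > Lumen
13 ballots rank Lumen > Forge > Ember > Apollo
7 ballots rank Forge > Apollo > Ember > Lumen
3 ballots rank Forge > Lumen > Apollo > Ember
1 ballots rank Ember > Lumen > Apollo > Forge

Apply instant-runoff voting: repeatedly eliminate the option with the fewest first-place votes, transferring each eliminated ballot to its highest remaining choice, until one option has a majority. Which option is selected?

Round 1: Forge 14, Lumen 13, Ember 6, Apollo 0. Apollo has the fewest and is eliminated.
Round 2: Forge 14, Lumen 13, Ember 6. Ember has the fewest and is eliminated.
Round 3: Forge 19, Lumen 14. Forge has a majority.

Forge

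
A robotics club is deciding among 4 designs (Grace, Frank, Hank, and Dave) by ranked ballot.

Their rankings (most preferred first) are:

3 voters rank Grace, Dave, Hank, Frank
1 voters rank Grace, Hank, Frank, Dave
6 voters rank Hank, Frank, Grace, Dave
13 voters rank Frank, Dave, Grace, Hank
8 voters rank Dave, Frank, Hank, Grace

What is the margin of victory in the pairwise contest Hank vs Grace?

Ballots ranking Hank above Grace: 6+8 = 14.
Ballots ranking Grace above Hank: 3+1+13 = 17.
Grace wins 17–14, a margin of 3.

3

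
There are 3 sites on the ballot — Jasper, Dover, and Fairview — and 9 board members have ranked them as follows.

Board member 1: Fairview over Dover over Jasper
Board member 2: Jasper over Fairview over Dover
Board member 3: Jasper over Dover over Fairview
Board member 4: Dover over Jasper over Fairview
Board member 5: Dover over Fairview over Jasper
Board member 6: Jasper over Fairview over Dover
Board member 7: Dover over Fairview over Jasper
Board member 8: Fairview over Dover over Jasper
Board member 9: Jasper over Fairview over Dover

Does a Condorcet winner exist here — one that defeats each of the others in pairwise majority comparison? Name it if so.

There is no Condorcet winner

Head-to-head results (9 voters total):
Jasper vs Dover: Dover wins 5–4.
Jasper vs Fairview: Jasper wins 5–4.
Dover vs Fairview: Fairview wins 5–4.
No candidate beats all others: Jasper beats Fairview beats Dover beats Jasper, a majority cycle.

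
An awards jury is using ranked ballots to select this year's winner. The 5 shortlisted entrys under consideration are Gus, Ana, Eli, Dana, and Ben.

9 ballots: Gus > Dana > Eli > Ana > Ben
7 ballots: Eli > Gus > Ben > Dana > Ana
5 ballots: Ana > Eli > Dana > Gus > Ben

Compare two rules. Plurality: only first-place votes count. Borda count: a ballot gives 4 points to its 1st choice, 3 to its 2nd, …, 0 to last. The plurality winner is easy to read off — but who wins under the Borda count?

Plurality first-place counts: Gus 9, Ana 5, Eli 7, Dana 0, Ben 0 → Gus.
Borda totals: Gus 62, Ana 29, Eli 61, Dana 44, Ben 14 → Gus.

Gus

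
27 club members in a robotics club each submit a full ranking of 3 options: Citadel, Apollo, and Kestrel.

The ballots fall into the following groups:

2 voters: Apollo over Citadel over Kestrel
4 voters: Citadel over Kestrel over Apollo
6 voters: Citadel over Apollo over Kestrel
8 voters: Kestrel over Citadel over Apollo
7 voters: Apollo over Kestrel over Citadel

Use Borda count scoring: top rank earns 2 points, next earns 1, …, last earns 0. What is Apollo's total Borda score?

24

Borda scores:
  Citadel: 2·1 + 4·2 + 6·2 + 8·1 + 7·0 = 30
  Apollo: 2·2 + 4·0 + 6·1 + 8·0 + 7·2 = 24
  Kestrel: 2·0 + 4·1 + 6·0 + 8·2 + 7·1 = 27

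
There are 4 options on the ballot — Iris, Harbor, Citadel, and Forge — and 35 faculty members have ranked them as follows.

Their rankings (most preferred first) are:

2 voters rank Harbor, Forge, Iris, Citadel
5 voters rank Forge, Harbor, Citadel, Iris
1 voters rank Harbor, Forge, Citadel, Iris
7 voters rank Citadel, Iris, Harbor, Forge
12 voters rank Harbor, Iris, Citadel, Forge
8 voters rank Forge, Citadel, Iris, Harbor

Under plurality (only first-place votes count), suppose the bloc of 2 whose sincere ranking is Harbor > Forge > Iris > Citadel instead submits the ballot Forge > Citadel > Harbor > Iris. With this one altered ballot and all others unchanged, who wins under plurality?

First-place totals with the altered ballot: Iris 0, Harbor 13, Citadel 7, Forge 15.
The switch changes the winner from Harbor to Forge.

Forge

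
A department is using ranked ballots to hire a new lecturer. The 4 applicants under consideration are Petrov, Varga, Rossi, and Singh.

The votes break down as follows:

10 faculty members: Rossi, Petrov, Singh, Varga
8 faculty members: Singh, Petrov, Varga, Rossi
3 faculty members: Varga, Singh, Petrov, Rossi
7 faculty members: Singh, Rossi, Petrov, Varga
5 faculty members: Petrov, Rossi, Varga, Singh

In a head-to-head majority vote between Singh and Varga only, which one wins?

Ballots ranking Singh above Varga: 10+8+7 = 25.
Ballots ranking Varga above Singh: 3+5 = 8.
Singh wins the head-to-head, 25–8.

Singh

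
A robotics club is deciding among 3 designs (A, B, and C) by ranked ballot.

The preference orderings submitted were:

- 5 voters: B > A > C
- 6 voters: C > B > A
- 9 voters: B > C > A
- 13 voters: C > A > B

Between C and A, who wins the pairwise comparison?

Ballots ranking C above A: 6+9+13 = 28.
Ballots ranking A above C: 5.
C wins the head-to-head, 28–5.

C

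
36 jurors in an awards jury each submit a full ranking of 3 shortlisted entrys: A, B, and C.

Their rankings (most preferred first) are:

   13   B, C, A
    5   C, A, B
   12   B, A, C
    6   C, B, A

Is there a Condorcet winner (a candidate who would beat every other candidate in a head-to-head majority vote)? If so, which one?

Head-to-head results (36 voters total):
A vs B: B wins 31–5.
A vs C: C wins 24–12.
B vs C: B wins 25–11.
B beats each rival — A (31–5), C (25–11) — so B is the Condorcet winner.

B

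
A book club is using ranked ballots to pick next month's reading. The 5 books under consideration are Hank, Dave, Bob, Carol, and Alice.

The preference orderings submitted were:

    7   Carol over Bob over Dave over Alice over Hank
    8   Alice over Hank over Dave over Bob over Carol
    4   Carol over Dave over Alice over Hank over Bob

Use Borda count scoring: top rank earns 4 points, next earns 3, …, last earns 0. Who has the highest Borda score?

Alice

Borda scores:
  Hank: 7·0 + 8·3 + 4·1 = 28
  Dave: 7·2 + 8·2 + 4·3 = 42
  Bob: 7·3 + 8·1 + 4·0 = 29
  Carol: 7·4 + 8·0 + 4·4 = 44
  Alice: 7·1 + 8·4 + 4·2 = 47
Alice has the highest total.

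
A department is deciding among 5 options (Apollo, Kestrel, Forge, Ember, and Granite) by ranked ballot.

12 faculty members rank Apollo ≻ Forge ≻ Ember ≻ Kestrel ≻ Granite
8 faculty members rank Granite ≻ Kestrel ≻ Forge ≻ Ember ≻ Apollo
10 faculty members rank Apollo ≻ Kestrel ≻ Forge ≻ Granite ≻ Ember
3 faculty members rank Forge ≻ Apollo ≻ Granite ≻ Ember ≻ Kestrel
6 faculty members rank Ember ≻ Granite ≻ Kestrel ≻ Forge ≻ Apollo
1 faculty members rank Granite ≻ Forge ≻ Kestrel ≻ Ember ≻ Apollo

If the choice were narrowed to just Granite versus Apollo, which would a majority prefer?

Apollo

Ballots ranking Granite above Apollo: 8+6+1 = 15.
Ballots ranking Apollo above Granite: 12+10+3 = 25.
Apollo wins the head-to-head, 25–15.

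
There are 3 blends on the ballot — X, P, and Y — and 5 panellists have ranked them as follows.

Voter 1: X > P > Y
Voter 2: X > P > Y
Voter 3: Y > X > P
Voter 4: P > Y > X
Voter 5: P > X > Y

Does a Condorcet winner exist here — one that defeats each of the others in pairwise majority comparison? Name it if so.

Head-to-head results (5 voters total):
X vs P: X wins 3–2.
X vs Y: X wins 3–2.
P vs Y: P wins 4–1.
X beats each rival — P (3–2), Y (3–2) — so X is the Condorcet winner.

X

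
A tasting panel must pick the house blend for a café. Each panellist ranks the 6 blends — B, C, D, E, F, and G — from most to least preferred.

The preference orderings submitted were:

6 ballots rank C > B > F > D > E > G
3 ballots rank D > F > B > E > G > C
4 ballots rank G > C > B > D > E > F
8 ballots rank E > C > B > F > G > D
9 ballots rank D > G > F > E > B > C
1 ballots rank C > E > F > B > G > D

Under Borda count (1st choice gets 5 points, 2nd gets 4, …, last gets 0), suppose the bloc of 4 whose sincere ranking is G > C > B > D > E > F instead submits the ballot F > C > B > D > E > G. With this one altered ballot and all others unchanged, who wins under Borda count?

F

Borda totals with the altered ballot: B 80, C 83, D 80, E 78, F 96, G 48.
The switch changes the winner from C to F.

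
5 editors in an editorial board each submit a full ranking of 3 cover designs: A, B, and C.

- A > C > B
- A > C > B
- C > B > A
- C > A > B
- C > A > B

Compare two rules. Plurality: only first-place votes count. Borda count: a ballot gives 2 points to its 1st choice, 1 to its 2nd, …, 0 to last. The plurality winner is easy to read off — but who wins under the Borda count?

C

Plurality first-place counts: A 2, B 0, C 3 → C.
Borda totals: A 6, B 1, C 8 → C.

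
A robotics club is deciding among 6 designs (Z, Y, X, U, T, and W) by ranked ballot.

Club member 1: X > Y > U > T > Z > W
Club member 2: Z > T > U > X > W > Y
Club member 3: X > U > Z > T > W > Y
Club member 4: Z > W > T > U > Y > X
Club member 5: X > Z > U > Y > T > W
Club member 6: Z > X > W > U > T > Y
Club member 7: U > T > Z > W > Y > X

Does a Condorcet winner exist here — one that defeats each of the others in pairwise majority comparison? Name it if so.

Z

Head-to-head results (7 voters total):
Z vs Y: Z wins 6–1.
Z vs X: Z wins 4–3.
Z vs U: Z wins 4–3.
Z vs T: Z wins 5–2.
Z vs W: Z wins 7–0.
Y vs X: X wins 5–2.
Y vs U: U wins 6–1.
Y vs T: T wins 5–2.
Y vs W: W wins 5–2.
X vs U: X wins 4–3.
X vs T: X wins 4–3.
X vs W: X wins 5–2.
U vs T: U wins 5–2.
U vs W: U wins 5–2.
T vs W: T wins 5–2.
Z beats each rival — Y (6–1), X (4–3), U (4–3), T (5–2), W (7–0) — so Z is the Condorcet winner.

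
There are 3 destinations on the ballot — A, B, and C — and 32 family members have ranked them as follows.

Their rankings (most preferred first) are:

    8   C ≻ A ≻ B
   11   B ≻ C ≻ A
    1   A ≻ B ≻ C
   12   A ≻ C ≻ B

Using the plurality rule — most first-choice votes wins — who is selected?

A

First-place vote totals:
  A: 13
  B: 11
  C: 8
A has the most first-place votes.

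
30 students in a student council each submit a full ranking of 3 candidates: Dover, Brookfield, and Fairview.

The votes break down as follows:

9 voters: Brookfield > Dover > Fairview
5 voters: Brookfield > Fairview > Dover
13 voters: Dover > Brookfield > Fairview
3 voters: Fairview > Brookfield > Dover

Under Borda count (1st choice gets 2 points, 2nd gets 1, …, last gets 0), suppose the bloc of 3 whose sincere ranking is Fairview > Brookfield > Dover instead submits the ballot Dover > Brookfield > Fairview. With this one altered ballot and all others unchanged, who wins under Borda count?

Brookfield

Borda totals with the altered ballot: Dover 41, Brookfield 44, Fairview 5.
The winner is unchanged: still Brookfield.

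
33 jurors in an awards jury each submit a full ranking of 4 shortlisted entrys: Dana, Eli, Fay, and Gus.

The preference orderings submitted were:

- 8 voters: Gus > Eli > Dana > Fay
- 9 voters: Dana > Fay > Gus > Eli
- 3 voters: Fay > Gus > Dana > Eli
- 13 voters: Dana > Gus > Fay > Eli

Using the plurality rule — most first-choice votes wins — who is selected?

Dana

First-place vote totals:
  Dana: 22
  Eli: 0
  Fay: 3
  Gus: 8
Dana has the most first-place votes.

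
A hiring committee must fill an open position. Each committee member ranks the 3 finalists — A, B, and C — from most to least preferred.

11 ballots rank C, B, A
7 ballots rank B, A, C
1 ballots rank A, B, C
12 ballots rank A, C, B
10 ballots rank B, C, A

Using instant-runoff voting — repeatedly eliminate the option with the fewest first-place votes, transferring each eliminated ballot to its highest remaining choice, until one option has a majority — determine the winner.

B

Round 1: B 17, A 13, C 11. C has the fewest and is eliminated.
Round 2: B 28, A 13. B has a majority.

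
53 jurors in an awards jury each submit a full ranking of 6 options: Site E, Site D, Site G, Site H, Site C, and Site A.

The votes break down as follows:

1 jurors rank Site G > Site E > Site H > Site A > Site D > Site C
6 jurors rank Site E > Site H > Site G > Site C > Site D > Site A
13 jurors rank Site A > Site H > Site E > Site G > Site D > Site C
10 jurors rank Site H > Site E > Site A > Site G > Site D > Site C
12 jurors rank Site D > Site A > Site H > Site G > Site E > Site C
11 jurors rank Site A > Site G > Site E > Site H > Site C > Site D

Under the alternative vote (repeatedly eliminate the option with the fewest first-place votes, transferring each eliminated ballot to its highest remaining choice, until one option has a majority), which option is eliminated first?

Site C

Round 1: Site A 24, Site D 12, Site H 10, Site E 6, Site G 1, Site C 0. Site C has the fewest and is eliminated.
Round 2: Site A 24, Site D 12, Site H 10, Site E 6, Site G 1. Site G has the fewest and is eliminated.
Round 3: Site A 24, Site D 12, Site H 10, Site E 7. Site E has the fewest and is eliminated.
Round 4: Site A 24, Site H 17, Site D 12. Site D has the fewest and is eliminated.
Round 5: Site A 36, Site H 17. Site A has a majority.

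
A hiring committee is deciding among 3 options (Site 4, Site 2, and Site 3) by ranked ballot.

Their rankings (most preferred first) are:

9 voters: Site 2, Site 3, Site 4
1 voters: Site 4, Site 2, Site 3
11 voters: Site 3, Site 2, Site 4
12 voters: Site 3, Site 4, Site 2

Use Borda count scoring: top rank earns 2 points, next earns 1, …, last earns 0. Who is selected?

Borda scores:
  Site 4: 9·0 + 2 + 11·0 + 12·1 = 14
  Site 2: 9·2 + 1 + 11·1 + 12·0 = 30
  Site 3: 9·1 + 0 + 11·2 + 12·2 = 55
Site 3 has the highest total.

Site 3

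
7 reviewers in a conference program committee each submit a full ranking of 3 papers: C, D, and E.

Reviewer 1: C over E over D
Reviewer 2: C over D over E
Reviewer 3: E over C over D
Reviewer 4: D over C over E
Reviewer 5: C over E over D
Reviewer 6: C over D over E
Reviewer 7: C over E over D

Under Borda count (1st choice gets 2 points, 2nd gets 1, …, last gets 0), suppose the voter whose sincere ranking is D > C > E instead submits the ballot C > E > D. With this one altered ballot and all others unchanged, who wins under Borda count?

C

Borda totals with the altered ballot: C 13, D 2, E 6.
The winner is unchanged: still C.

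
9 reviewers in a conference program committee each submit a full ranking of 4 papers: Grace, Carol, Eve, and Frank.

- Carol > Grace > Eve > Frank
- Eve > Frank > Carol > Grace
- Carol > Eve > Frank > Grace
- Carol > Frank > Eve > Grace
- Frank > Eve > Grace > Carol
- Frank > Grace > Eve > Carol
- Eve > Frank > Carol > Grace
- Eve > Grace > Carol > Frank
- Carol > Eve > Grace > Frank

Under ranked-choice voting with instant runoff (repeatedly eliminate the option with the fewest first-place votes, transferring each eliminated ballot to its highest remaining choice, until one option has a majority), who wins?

Round 1: Carol 4, Eve 3, Frank 2, Grace 0. Grace has the fewest and is eliminated.
Round 2: Carol 4, Eve 3, Frank 2. Frank has the fewest and is eliminated.
Round 3: Eve 5, Carol 4. Eve has a majority.

Eve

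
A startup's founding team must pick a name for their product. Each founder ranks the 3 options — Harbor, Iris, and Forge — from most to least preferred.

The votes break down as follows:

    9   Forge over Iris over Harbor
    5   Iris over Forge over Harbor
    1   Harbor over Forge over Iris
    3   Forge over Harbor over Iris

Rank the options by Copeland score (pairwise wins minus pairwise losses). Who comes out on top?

Forge

Pairwise results:
  Harbor vs Iris: Iris wins 14–4.
  Harbor vs Forge: Forge wins 17–1.
  Iris vs Forge: Forge wins 13–5.
Copeland scores (wins − losses):
  Harbor: 0 − 2 = -2
  Iris: 1 − 1 = 0
  Forge: 2 − 0 = 2
Forge has the best Copeland score.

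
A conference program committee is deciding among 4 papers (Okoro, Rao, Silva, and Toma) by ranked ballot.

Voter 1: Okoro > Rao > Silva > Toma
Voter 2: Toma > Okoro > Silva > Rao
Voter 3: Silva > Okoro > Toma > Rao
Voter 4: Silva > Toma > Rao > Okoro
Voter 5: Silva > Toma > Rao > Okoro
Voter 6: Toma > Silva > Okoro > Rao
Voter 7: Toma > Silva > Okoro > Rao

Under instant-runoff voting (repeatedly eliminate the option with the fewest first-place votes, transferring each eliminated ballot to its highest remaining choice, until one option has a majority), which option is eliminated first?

Rao

Round 1: Silva 3, Toma 3, Okoro 1, Rao 0. Rao has the fewest and is eliminated.
Round 2: Silva 3, Toma 3, Okoro 1. Okoro has the fewest and is eliminated.
Round 3: Silva 4, Toma 3. Silva has a majority.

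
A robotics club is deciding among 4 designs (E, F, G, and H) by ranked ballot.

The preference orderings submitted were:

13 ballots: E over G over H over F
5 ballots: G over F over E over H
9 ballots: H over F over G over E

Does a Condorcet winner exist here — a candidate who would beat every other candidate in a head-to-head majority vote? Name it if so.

Head-to-head results (27 voters total):
E vs F: F wins 14–13.
E vs G: G wins 14–13.
E vs H: E wins 18–9.
F vs G: G wins 18–9.
F vs H: H wins 22–5.
G vs H: G wins 18–9.
G beats each rival — E (14–13), F (18–9), H (18–9) — so G is the Condorcet winner.

G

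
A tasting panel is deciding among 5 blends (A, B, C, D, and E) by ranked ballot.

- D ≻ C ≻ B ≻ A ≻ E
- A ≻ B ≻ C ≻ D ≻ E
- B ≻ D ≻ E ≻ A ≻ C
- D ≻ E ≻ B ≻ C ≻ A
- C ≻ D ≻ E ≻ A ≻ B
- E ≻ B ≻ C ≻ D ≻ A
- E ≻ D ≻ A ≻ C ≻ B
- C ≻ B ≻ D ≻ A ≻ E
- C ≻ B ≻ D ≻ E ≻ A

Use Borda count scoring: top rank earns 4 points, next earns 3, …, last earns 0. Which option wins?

D

Borda scores:
  A: 1 + 4 + 1 + 0 + 1 + 0 + 2 + 1 + 0 = 10
  B: 2 + 3 + 4 + 2 + 0 + 3 + 0 + 3 + 3 = 20
  C: 3 + 2 + 0 + 1 + 4 + 2 + 1 + 4 + 4 = 21
  D: 4 + 1 + 3 + 4 + 3 + 1 + 3 + 2 + 2 = 23
  E: 0 + 0 + 2 + 3 + 2 + 4 + 4 + 0 + 1 = 16
D has the highest total.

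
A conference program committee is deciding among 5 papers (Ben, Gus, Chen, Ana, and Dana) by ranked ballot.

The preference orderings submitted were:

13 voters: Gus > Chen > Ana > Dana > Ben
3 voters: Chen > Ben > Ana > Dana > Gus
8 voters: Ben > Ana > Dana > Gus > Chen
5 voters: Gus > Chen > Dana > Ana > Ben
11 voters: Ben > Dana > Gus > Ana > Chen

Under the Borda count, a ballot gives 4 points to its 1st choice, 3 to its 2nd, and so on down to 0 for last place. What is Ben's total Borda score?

85

Borda scores:
  Ben: 13·0 + 3·3 + 8·4 + 5·0 + 11·4 = 85
  Gus: 13·4 + 3·0 + 8·1 + 5·4 + 11·2 = 102
  Chen: 13·3 + 3·4 + 8·0 + 5·3 + 11·0 = 66
  Ana: 13·2 + 3·2 + 8·3 + 5·1 + 11·1 = 72
  Dana: 13·1 + 3·1 + 8·2 + 5·2 + 11·3 = 75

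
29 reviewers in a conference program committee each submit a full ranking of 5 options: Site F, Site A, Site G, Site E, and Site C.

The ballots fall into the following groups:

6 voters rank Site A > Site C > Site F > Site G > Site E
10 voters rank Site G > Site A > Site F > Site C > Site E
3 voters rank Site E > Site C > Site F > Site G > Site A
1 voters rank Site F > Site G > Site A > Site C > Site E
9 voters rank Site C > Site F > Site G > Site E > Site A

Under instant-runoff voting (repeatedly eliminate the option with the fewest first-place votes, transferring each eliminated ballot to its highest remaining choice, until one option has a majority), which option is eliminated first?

Round 1: Site G 10, Site C 9, Site A 6, Site E 3, Site F 1. Site F has the fewest and is eliminated.
Round 2: Site G 11, Site C 9, Site A 6, Site E 3. Site E has the fewest and is eliminated.
Round 3: Site C 12, Site G 11, Site A 6. Site A has the fewest and is eliminated.
Round 4: Site C 18, Site G 11. Site C has a majority.

Site F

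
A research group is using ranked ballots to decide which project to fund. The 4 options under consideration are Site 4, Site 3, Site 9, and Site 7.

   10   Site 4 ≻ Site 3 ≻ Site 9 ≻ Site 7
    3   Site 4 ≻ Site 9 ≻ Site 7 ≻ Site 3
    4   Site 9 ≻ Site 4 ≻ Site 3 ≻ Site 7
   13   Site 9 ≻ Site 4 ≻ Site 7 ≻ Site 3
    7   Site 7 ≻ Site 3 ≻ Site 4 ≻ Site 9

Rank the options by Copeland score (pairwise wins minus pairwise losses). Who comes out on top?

Pairwise results:
  Site 4 vs Site 3: Site 4 wins 30–7.
  Site 4 vs Site 9: Site 4 wins 20–17.
  Site 4 vs Site 7: Site 4 wins 30–7.
  Site 3 vs Site 9: Site 9 wins 20–17.
  Site 3 vs Site 7: Site 7 wins 23–14.
  Site 9 vs Site 7: Site 9 wins 30–7.
Copeland scores (wins − losses):
  Site 4: 3 − 0 = 3
  Site 3: 0 − 3 = -3
  Site 9: 2 − 1 = 1
  Site 7: 1 − 2 = -1
Site 4 has the best Copeland score.

Site 4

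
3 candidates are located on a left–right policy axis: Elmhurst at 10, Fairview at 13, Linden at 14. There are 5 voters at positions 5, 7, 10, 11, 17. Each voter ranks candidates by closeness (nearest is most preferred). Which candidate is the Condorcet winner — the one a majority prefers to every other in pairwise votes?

With single-peaked preferences on a line, the Condorcet winner is the candidate closest to the median voter.
The median voter (position 10) is closest to Elmhurst at 10.
Check: Elmhurst vs Fairview — voters closer to Elmhurst: 4 of 5.

Elmhurst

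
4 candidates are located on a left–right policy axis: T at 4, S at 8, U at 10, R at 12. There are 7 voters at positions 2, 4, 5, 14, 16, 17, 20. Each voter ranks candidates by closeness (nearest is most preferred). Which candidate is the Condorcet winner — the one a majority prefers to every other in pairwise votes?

R

With single-peaked preferences on a line, the Condorcet winner is the candidate closest to the median voter.
The median voter (position 14) is closest to R at 12.
Check: R vs U — voters closer to R: 4 of 7.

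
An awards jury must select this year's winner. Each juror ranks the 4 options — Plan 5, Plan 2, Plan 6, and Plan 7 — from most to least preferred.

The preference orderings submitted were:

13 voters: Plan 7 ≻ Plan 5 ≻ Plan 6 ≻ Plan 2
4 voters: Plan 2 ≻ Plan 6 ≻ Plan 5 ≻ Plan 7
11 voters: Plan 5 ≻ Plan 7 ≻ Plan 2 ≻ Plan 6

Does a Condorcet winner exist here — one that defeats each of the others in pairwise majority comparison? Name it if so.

Head-to-head results (28 voters total):
Plan 5 vs Plan 2: Plan 5 wins 24–4.
Plan 5 vs Plan 6: Plan 5 wins 24–4.
Plan 5 vs Plan 7: Plan 5 wins 15–13.
Plan 2 vs Plan 6: Plan 2 wins 15–13.
Plan 2 vs Plan 7: Plan 7 wins 24–4.
Plan 6 vs Plan 7: Plan 7 wins 24–4.
Plan 5 beats each rival — Plan 2 (24–4), Plan 6 (24–4), Plan 7 (15–13) — so Plan 5 is the Condorcet winner.

Plan 5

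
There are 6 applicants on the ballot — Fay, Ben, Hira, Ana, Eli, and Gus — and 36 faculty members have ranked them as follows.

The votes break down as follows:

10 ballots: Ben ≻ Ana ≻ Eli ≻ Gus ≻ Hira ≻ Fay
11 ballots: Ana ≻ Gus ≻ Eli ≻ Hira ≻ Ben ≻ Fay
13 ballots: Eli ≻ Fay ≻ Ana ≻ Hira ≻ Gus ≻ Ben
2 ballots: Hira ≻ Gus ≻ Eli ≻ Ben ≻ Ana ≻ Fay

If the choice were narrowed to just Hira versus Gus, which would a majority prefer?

Ballots ranking Hira above Gus: 13+2 = 15.
Ballots ranking Gus above Hira: 10+11 = 21.
Gus wins the head-to-head, 21–15.

Gus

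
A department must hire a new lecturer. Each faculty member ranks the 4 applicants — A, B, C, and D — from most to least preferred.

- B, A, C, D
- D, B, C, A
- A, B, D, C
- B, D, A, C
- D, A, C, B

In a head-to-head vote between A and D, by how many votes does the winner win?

1

Ballots ranking A above D: 2.
Ballots ranking D above A: 3.
D wins 3–2, a margin of 1.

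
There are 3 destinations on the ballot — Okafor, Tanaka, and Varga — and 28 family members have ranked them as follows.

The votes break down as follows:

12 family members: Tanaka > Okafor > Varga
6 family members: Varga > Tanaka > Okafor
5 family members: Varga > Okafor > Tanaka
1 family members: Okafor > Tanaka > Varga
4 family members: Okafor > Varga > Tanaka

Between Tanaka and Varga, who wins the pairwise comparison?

Varga

Ballots ranking Tanaka above Varga: 12+1 = 13.
Ballots ranking Varga above Tanaka: 6+5+4 = 15.
Varga wins the head-to-head, 15–13.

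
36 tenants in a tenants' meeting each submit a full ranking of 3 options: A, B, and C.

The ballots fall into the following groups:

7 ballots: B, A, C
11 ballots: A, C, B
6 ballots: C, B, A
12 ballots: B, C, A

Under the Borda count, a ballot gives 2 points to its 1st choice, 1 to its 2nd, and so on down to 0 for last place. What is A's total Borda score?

Borda scores:
  A: 7·1 + 11·2 + 6·0 + 12·0 = 29
  B: 7·2 + 11·0 + 6·1 + 12·2 = 44
  C: 7·0 + 11·1 + 6·2 + 12·1 = 35

29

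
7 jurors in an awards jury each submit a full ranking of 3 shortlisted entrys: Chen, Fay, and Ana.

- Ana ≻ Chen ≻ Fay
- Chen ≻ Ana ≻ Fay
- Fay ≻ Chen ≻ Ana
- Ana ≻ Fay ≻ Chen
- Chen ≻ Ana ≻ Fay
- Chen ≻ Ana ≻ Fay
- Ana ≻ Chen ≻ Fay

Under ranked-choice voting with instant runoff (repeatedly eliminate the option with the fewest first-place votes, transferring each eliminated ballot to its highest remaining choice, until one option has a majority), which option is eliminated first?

Fay

Round 1: Chen 3, Ana 3, Fay 1. Fay has the fewest and is eliminated.
Round 2: Chen 4, Ana 3. Chen has a majority.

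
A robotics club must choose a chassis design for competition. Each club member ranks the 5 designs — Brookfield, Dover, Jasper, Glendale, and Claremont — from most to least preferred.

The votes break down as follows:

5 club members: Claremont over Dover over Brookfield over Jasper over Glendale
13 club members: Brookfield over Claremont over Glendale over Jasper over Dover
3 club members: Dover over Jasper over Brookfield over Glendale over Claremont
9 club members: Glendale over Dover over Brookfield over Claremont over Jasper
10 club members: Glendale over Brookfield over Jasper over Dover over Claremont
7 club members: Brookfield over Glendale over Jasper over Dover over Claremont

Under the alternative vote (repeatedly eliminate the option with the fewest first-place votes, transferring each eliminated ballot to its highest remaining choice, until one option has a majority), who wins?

Brookfield

Round 1: Brookfield 20, Glendale 19, Claremont 5, Dover 3, Jasper 0. Jasper has the fewest and is eliminated.
Round 2: Brookfield 20, Glendale 19, Claremont 5, Dover 3. Dover has the fewest and is eliminated.
Round 3: Brookfield 23, Glendale 19, Claremont 5. Claremont has the fewest and is eliminated.
Round 4: Brookfield 28, Glendale 19. Brookfield has a majority.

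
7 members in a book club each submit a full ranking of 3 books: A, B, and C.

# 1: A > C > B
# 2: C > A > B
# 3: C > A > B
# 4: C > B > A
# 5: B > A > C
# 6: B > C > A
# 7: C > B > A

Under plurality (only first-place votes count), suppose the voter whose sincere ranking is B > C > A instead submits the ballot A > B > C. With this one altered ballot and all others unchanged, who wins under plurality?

C

First-place totals with the altered ballot: A 2, B 1, C 4.
The winner is unchanged: still C.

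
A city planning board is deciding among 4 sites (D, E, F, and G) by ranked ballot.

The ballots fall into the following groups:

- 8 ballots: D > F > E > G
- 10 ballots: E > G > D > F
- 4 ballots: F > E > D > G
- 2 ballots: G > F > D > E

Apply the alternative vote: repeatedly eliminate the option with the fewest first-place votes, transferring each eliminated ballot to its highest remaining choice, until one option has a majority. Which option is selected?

E

Round 1: E 10, D 8, F 4, G 2. G has the fewest and is eliminated.
Round 2: E 10, D 8, F 6. F has the fewest and is eliminated.
Round 3: E 14, D 10. E has a majority.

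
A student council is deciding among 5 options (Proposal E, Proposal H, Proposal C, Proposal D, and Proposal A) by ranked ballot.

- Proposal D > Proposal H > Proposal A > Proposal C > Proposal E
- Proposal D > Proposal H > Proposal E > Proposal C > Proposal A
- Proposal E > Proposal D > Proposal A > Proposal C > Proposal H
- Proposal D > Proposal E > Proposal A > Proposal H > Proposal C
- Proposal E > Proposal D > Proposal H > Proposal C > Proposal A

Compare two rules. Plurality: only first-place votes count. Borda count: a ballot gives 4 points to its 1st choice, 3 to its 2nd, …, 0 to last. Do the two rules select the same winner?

Yes

Plurality first-place counts: Proposal E 2, Proposal H 0, Proposal C 0, Proposal D 3, Proposal A 0 → Proposal D.
Borda totals: Proposal E 13, Proposal H 9, Proposal C 4, Proposal D 18, Proposal A 6 → Proposal D.
The two rules agree on Proposal D.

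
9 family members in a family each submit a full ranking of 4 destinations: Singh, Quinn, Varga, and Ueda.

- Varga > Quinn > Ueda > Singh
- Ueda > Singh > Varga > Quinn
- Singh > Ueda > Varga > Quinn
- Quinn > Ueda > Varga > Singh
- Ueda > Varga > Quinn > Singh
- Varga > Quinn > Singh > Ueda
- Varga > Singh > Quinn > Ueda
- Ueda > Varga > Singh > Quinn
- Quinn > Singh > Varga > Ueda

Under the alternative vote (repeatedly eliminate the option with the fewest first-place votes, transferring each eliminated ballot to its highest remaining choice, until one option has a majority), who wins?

Round 1: Varga 3, Ueda 3, Quinn 2, Singh 1. Singh has the fewest and is eliminated.
Round 2: Ueda 4, Varga 3, Quinn 2. Quinn has the fewest and is eliminated.
Round 3: Ueda 5, Varga 4. Ueda has a majority.

Ueda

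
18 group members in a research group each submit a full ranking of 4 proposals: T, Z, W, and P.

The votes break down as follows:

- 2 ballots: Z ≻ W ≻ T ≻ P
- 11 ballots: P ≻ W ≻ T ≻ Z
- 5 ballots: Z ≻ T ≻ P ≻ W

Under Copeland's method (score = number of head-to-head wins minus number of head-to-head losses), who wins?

Pairwise results:
  T vs Z: T wins 11–7.
  T vs W: W wins 13–5.
  T vs P: P wins 11–7.
  Z vs W: W wins 11–7.
  Z vs P: P wins 11–7.
  W vs P: P wins 16–2.
Copeland scores (wins − losses):
  T: 1 − 2 = -1
  Z: 0 − 3 = -3
  W: 2 − 1 = 1
  P: 3 − 0 = 3
P has the best Copeland score.

P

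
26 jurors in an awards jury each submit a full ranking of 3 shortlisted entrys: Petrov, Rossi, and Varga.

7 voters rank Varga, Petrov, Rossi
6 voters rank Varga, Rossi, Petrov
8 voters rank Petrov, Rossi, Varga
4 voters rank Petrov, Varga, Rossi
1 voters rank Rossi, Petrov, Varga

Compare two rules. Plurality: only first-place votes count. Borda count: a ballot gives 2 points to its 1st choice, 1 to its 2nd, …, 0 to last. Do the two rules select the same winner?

Plurality first-place counts: Petrov 12, Rossi 1, Varga 13 → Varga.
Borda totals: Petrov 32, Rossi 16, Varga 30 → Petrov.
The two rules disagree: plurality picks Varga, Borda picks Petrov.

No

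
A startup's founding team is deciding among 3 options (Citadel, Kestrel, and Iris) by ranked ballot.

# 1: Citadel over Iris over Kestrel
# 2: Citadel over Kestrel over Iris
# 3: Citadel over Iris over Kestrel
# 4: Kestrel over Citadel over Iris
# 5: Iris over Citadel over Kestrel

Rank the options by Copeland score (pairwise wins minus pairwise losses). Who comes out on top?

Citadel

Pairwise results:
  Citadel vs Kestrel: Citadel wins 4–1.
  Citadel vs Iris: Citadel wins 4–1.
  Kestrel vs Iris: Iris wins 3–2.
Copeland scores (wins − losses):
  Citadel: 2 − 0 = 2
  Kestrel: 0 − 2 = -2
  Iris: 1 − 1 = 0
Citadel has the best Copeland score.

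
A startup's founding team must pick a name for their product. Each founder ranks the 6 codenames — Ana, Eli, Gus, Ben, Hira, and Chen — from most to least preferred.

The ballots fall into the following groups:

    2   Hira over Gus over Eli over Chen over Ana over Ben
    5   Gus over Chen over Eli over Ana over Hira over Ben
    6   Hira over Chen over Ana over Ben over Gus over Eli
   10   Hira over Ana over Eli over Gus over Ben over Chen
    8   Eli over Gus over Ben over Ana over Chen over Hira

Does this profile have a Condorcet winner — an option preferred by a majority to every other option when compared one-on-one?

Yes

Head-to-head results (31 voters total):
Ana vs Eli: Ana wins 16–15.
Ana vs Gus: Ana wins 16–15.
Ana vs Ben: Ana wins 23–8.
Ana vs Hira: Hira wins 18–13.
Ana vs Chen: Ana wins 18–13.
Eli vs Gus: Eli wins 18–13.
Eli vs Ben: Eli wins 25–6.
Eli vs Hira: Hira wins 18–13.
Eli vs Chen: Eli wins 20–11.
Gus vs Ben: Gus wins 25–6.
Gus vs Hira: Hira wins 18–13.
Gus vs Chen: Gus wins 25–6.
Ben vs Hira: Hira wins 23–8.
Ben vs Chen: Ben wins 18–13.
Hira vs Chen: Hira wins 18–13.
Hira beats each rival — Ana (18–13), Eli (18–13), Gus (18–13), Ben (23–8), Chen (18–13) — so Hira is the Condorcet winner.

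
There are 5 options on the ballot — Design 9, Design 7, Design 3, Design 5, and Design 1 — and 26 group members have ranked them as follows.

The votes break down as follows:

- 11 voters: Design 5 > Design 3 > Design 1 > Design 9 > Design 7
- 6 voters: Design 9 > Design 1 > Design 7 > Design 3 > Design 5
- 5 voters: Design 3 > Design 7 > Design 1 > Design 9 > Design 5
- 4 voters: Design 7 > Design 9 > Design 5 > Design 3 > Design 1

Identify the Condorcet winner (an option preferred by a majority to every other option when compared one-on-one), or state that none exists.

No Condorcet winner

Head-to-head results (26 voters total):
Design 9 vs Design 7: Design 9 wins 17–9.
Design 9 vs Design 3: Design 3 wins 16–10.
Design 9 vs Design 5: Design 9 wins 15–11.
Design 9 vs Design 1: Design 1 wins 16–10.
Design 7 vs Design 3: Design 3 wins 16–10.
Design 7 vs Design 5: Design 7 wins 15–11.
Design 7 vs Design 1: Design 1 wins 17–9.
Design 3 vs Design 5: Design 5 wins 15–11.
Design 3 vs Design 1: Design 3 wins 20–6.
Design 5 vs Design 1: Design 5 wins 15–11.
No candidate beats all others: Design 9 beats Design 5 beats Design 3 beats Design 9, a majority cycle.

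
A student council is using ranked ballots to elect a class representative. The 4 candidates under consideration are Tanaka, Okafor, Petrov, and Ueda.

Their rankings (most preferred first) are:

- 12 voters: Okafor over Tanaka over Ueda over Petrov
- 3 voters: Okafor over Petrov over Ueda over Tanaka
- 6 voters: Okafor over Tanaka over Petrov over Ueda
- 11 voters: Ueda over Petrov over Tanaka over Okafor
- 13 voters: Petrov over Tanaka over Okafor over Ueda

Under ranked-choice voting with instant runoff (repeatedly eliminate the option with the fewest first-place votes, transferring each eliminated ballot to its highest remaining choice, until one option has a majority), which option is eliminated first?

Tanaka

Round 1: Okafor 21, Petrov 13, Ueda 11, Tanaka 0. Tanaka has the fewest and is eliminated.
Round 2: Okafor 21, Petrov 13, Ueda 11. Ueda has the fewest and is eliminated.
Round 3: Petrov 24, Okafor 21. Petrov has a majority.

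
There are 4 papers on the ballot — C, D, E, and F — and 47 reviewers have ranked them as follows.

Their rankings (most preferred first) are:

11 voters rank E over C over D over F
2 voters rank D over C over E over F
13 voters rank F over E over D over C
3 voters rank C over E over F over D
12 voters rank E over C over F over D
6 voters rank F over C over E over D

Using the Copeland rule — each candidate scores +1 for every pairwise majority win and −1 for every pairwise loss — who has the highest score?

Pairwise results:
  C vs D: C wins 32–15.
  C vs E: E wins 36–11.
  C vs F: C wins 28–19.
  D vs E: E wins 45–2.
  D vs F: F wins 34–13.
  E vs F: E wins 28–19.
Copeland scores (wins − losses):
  C: 2 − 1 = 1
  D: 0 − 3 = -3
  E: 3 − 0 = 3
  F: 1 − 2 = -1
E has the best Copeland score.

E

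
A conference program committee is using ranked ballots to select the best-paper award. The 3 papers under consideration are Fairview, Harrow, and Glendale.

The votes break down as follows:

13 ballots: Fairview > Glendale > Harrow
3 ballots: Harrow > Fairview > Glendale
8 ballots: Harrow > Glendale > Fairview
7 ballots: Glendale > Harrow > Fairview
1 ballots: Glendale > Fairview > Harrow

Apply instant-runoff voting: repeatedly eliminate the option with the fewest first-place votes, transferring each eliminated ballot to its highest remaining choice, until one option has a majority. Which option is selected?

Round 1: Fairview 13, Harrow 11, Glendale 8. Glendale has the fewest and is eliminated.
Round 2: Harrow 18, Fairview 14. Harrow has a majority.

Harrow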